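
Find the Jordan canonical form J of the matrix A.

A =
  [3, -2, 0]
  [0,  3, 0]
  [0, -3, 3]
J_2(3) ⊕ J_1(3)

The characteristic polynomial is
  det(x·I − A) = x^3 - 9*x^2 + 27*x - 27 = (x - 3)^3

Eigenvalues and multiplicities (the geometric multiplicity of λ is n − rank(A − λI), which equals the number of Jordan blocks for λ):
  λ = 3: algebraic multiplicity = 3, geometric multiplicity = 2

Determining the block sizes for each eigenvalue:
  λ = 3: 2 blocks summing to 3 forces exactly one block of size 2 and the rest size 1 → block sizes [2, 1]

Assembling the blocks gives a Jordan form
J =
  [3, 1, 0]
  [0, 3, 0]
  [0, 0, 3]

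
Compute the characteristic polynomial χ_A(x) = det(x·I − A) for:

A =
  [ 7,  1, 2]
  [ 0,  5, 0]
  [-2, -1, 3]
x^3 - 15*x^2 + 75*x - 125

Expanding det(x·I − A) (e.g. by cofactor expansion or by noting that A is similar to its Jordan form J, which has the same characteristic polynomial as A) gives
  χ_A(x) = x^3 - 15*x^2 + 75*x - 125
which factors as (x - 5)^3. The eigenvalues (with algebraic multiplicities) are λ = 5 with multiplicity 3.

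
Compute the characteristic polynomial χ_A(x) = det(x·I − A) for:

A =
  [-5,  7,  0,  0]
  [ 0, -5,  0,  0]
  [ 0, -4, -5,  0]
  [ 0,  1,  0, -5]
x^4 + 20*x^3 + 150*x^2 + 500*x + 625

Expanding det(x·I − A) (e.g. by cofactor expansion or by noting that A is similar to its Jordan form J, which has the same characteristic polynomial as A) gives
  χ_A(x) = x^4 + 20*x^3 + 150*x^2 + 500*x + 625
which factors as (x + 5)^4. The eigenvalues (with algebraic multiplicities) are λ = -5 with multiplicity 4.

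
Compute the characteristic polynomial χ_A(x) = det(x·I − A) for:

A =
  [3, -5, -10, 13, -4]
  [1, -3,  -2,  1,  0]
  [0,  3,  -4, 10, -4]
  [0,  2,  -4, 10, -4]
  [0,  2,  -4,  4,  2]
x^5 - 8*x^4 + 12*x^3

Expanding det(x·I − A) (e.g. by cofactor expansion or by noting that A is similar to its Jordan form J, which has the same characteristic polynomial as A) gives
  χ_A(x) = x^5 - 8*x^4 + 12*x^3
which factors as x^3*(x - 6)*(x - 2). The eigenvalues (with algebraic multiplicities) are λ = 0 with multiplicity 3, λ = 2 with multiplicity 1, λ = 6 with multiplicity 1.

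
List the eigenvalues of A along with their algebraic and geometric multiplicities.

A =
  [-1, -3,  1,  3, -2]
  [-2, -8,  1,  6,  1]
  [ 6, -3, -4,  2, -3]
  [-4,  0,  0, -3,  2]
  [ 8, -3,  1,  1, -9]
λ = -5: alg = 5, geom = 3

Step 1 — factor the characteristic polynomial to read off the algebraic multiplicities:
  χ_A(x) = (x + 5)^5

Step 2 — compute geometric multiplicities via the rank-nullity identity g(λ) = n − rank(A − λI):
  rank(A − (-5)·I) = 2, so dim ker(A − (-5)·I) = n − 2 = 3

Summary:
  λ = -5: algebraic multiplicity = 5, geometric multiplicity = 3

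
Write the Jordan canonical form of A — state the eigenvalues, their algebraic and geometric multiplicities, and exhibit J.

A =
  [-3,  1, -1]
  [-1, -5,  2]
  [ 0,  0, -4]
J_3(-4)

The characteristic polynomial is
  det(x·I − A) = x^3 + 12*x^2 + 48*x + 64 = (x + 4)^3

Eigenvalues and multiplicities (the geometric multiplicity of λ is n − rank(A − λI), which equals the number of Jordan blocks for λ):
  λ = -4: algebraic multiplicity = 3, geometric multiplicity = 1

Determining the block sizes for each eigenvalue:
  λ = -4: one block (gm = 1), so the single block has size am = 3 → block sizes [3]

Assembling the blocks gives a Jordan form
J =
  [-4,  1,  0]
  [ 0, -4,  1]
  [ 0,  0, -4]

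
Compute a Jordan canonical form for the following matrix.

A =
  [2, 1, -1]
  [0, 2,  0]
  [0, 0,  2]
J_2(2) ⊕ J_1(2)

The characteristic polynomial is
  det(x·I − A) = x^3 - 6*x^2 + 12*x - 8 = (x - 2)^3

Eigenvalues and multiplicities (the geometric multiplicity of λ is n − rank(A − λI), which equals the number of Jordan blocks for λ):
  λ = 2: algebraic multiplicity = 3, geometric multiplicity = 2

Determining the block sizes for each eigenvalue:
  λ = 2: 2 blocks summing to 3 forces exactly one block of size 2 and the rest size 1 → block sizes [2, 1]

Assembling the blocks gives a Jordan form
J =
  [2, 1, 0]
  [0, 2, 0]
  [0, 0, 2]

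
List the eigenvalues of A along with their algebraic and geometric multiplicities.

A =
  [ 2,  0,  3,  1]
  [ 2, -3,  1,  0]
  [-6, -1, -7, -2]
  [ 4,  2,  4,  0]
λ = -2: alg = 4, geom = 2

Step 1 — factor the characteristic polynomial to read off the algebraic multiplicities:
  χ_A(x) = (x + 2)^4

Step 2 — compute geometric multiplicities via the rank-nullity identity g(λ) = n − rank(A − λI):
  rank(A − (-2)·I) = 2, so dim ker(A − (-2)·I) = n − 2 = 2

Summary:
  λ = -2: algebraic multiplicity = 4, geometric multiplicity = 2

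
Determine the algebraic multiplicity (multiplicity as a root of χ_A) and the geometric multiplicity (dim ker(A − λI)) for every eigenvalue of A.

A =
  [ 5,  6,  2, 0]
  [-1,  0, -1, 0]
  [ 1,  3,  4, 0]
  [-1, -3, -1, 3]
λ = 3: alg = 4, geom = 3

Step 1 — factor the characteristic polynomial to read off the algebraic multiplicities:
  χ_A(x) = (x - 3)^4

Step 2 — compute geometric multiplicities via the rank-nullity identity g(λ) = n − rank(A − λI):
  rank(A − (3)·I) = 1, so dim ker(A − (3)·I) = n − 1 = 3

Summary:
  λ = 3: algebraic multiplicity = 4, geometric multiplicity = 3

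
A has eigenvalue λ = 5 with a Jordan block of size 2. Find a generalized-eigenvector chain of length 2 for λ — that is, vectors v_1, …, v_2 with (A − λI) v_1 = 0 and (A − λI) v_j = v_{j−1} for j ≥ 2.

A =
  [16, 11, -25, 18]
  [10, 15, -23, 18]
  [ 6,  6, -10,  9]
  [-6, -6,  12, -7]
A Jordan chain for λ = 5 of length 2:
v_1 = (1, -1, 0, 0)ᵀ
v_2 = (4, 0, 1, -1)ᵀ

Let N = A − (5)·I. We want v_2 with N^2 v_2 = 0 but N^1 v_2 ≠ 0; then v_{j-1} := N · v_j for j = 2, …, 2.

Pick v_2 = (4, 0, 1, -1)ᵀ.
Then v_1 = N · v_2 = (1, -1, 0, 0)ᵀ.

Sanity check: (A − (5)·I) v_1 = (0, 0, 0, 0)ᵀ = 0. ✓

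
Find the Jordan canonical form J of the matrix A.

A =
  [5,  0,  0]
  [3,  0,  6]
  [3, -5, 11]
J_1(5) ⊕ J_1(5) ⊕ J_1(6)

The characteristic polynomial is
  det(x·I − A) = x^3 - 16*x^2 + 85*x - 150 = (x - 6)*(x - 5)^2

Eigenvalues and multiplicities (the geometric multiplicity of λ is n − rank(A − λI), which equals the number of Jordan blocks for λ):
  λ = 5: algebraic multiplicity = 2, geometric multiplicity = 2
  λ = 6: algebraic multiplicity = 1, geometric multiplicity = 1

Determining the block sizes for each eigenvalue:
  λ = 5: gm = am = 2, so every block has size 1 → block sizes [1, 1]
  λ = 6: one block (gm = 1), so the single block has size am = 1 → block sizes [1]

Assembling the blocks gives a Jordan form
J =
  [5, 0, 0]
  [0, 5, 0]
  [0, 0, 6]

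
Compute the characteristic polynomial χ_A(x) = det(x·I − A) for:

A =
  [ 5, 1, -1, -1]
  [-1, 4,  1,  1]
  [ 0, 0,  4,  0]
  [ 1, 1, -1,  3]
x^4 - 16*x^3 + 96*x^2 - 256*x + 256

Expanding det(x·I − A) (e.g. by cofactor expansion or by noting that A is similar to its Jordan form J, which has the same characteristic polynomial as A) gives
  χ_A(x) = x^4 - 16*x^3 + 96*x^2 - 256*x + 256
which factors as (x - 4)^4. The eigenvalues (with algebraic multiplicities) are λ = 4 with multiplicity 4.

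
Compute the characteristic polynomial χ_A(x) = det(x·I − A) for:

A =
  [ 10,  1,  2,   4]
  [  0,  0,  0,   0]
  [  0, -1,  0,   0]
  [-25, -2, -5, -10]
x^4

Expanding det(x·I − A) (e.g. by cofactor expansion or by noting that A is similar to its Jordan form J, which has the same characteristic polynomial as A) gives
  χ_A(x) = x^4
which factors as x^4. The eigenvalues (with algebraic multiplicities) are λ = 0 with multiplicity 4.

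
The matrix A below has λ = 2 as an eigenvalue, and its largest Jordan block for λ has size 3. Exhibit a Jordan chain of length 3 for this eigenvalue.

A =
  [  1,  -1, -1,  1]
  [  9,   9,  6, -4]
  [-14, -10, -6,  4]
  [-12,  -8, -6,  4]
A Jordan chain for λ = 2 of length 3:
v_1 = (-6, 18, -12, 0)ᵀ
v_2 = (-1, 9, -14, -12)ᵀ
v_3 = (1, 0, 0, 0)ᵀ

Let N = A − (2)·I. We want v_3 with N^3 v_3 = 0 but N^2 v_3 ≠ 0; then v_{j-1} := N · v_j for j = 3, …, 2.

Pick v_3 = (1, 0, 0, 0)ᵀ.
Then v_2 = N · v_3 = (-1, 9, -14, -12)ᵀ.
Then v_1 = N · v_2 = (-6, 18, -12, 0)ᵀ.

Sanity check: (A − (2)·I) v_1 = (0, 0, 0, 0)ᵀ = 0. ✓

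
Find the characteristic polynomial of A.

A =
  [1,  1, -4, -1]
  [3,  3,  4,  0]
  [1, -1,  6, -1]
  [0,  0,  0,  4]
x^4 - 14*x^3 + 72*x^2 - 160*x + 128

Expanding det(x·I − A) (e.g. by cofactor expansion or by noting that A is similar to its Jordan form J, which has the same characteristic polynomial as A) gives
  χ_A(x) = x^4 - 14*x^3 + 72*x^2 - 160*x + 128
which factors as (x - 4)^3*(x - 2). The eigenvalues (with algebraic multiplicities) are λ = 2 with multiplicity 1, λ = 4 with multiplicity 3.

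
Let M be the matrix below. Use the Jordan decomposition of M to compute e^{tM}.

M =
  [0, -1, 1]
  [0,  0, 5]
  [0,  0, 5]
e^{tM} =
  [1, -t, t]
  [0, 1, exp(5*t) - 1]
  [0, 0, exp(5*t)]

Strategy: write M = P · J · P⁻¹ where J is a Jordan canonical form, so e^{tM} = P · e^{tJ} · P⁻¹, and e^{tJ} can be computed block-by-block.

M has Jordan form
J =
  [0, 1, 0]
  [0, 0, 0]
  [0, 0, 5]
(up to reordering of blocks).

Per-block formulas:
  For a 2×2 Jordan block J_2(0): exp(t · J_2(0)) = e^(0t)·(I + t·N), where N is the 2×2 nilpotent shift.
  For a 1×1 block at λ = 5: exp(t · [5]) = [e^(5t)].

After assembling e^{tJ} and conjugating by P, we get:

e^{tM} =
  [1, -t, t]
  [0, 1, exp(5*t) - 1]
  [0, 0, exp(5*t)]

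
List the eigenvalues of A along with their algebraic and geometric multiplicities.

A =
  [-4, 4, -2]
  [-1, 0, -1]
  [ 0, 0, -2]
λ = -2: alg = 3, geom = 2

Step 1 — factor the characteristic polynomial to read off the algebraic multiplicities:
  χ_A(x) = (x + 2)^3

Step 2 — compute geometric multiplicities via the rank-nullity identity g(λ) = n − rank(A − λI):
  rank(A − (-2)·I) = 1, so dim ker(A − (-2)·I) = n − 1 = 2

Summary:
  λ = -2: algebraic multiplicity = 3, geometric multiplicity = 2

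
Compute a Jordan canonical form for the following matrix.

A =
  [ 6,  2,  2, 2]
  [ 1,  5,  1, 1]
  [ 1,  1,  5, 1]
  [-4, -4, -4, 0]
J_2(4) ⊕ J_1(4) ⊕ J_1(4)

The characteristic polynomial is
  det(x·I − A) = x^4 - 16*x^3 + 96*x^2 - 256*x + 256 = (x - 4)^4

Eigenvalues and multiplicities (the geometric multiplicity of λ is n − rank(A − λI), which equals the number of Jordan blocks for λ):
  λ = 4: algebraic multiplicity = 4, geometric multiplicity = 3

Determining the block sizes for each eigenvalue:
  λ = 4: 3 blocks summing to 4 forces exactly one block of size 2 and the rest size 1 → block sizes [2, 1, 1]

Assembling the blocks gives a Jordan form
J =
  [4, 1, 0, 0]
  [0, 4, 0, 0]
  [0, 0, 4, 0]
  [0, 0, 0, 4]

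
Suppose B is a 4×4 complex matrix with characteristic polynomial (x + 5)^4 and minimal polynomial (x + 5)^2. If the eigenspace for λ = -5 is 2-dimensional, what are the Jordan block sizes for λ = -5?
Block sizes for λ = -5: [2, 2]

Step 1 — from the characteristic polynomial, algebraic multiplicity of λ = -5 is 4. From dim ker(B − (-5)·I) = 2, there are exactly 2 Jordan blocks for λ = -5.
Step 2 — from the minimal polynomial, the factor (x + 5)^2 tells us the largest block for λ = -5 has size 2.
Step 3 — with total size 4, 2 blocks, and largest block 2, the block sizes (in nonincreasing order) are [2, 2].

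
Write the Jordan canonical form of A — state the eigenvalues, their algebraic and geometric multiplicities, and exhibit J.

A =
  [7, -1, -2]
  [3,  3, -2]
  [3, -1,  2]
J_2(4) ⊕ J_1(4)

The characteristic polynomial is
  det(x·I − A) = x^3 - 12*x^2 + 48*x - 64 = (x - 4)^3

Eigenvalues and multiplicities (the geometric multiplicity of λ is n − rank(A − λI), which equals the number of Jordan blocks for λ):
  λ = 4: algebraic multiplicity = 3, geometric multiplicity = 2

Determining the block sizes for each eigenvalue:
  λ = 4: 2 blocks summing to 3 forces exactly one block of size 2 and the rest size 1 → block sizes [2, 1]

Assembling the blocks gives a Jordan form
J =
  [4, 1, 0]
  [0, 4, 0]
  [0, 0, 4]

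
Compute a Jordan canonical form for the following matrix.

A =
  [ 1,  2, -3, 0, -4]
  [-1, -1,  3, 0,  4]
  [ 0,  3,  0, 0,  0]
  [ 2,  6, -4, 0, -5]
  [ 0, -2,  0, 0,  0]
J_3(0) ⊕ J_2(0)

The characteristic polynomial is
  det(x·I − A) = x^5

Eigenvalues and multiplicities (the geometric multiplicity of λ is n − rank(A − λI), which equals the number of Jordan blocks for λ):
  λ = 0: algebraic multiplicity = 5, geometric multiplicity = 2

Determining the block sizes for each eigenvalue:
  λ = 0: with am = 5 and gm = 2, the partition is not yet determined (e.g. several partitions of 5 into 2 parts exist). Let N = A − (0)·I. Computing rank(N^1) = 3, rank(N^2) = 1, rank(N^3) = 0; the number of blocks of size ≥ j is rank(N^{j−1}) − rank(N^j), giving [2, 2, 1]. So we have 1 block(s) of size 3, 1 block(s) of size 2 → block sizes [3, 2]

Assembling the blocks gives a Jordan form
J =
  [0, 1, 0, 0, 0]
  [0, 0, 1, 0, 0]
  [0, 0, 0, 0, 0]
  [0, 0, 0, 0, 1]
  [0, 0, 0, 0, 0]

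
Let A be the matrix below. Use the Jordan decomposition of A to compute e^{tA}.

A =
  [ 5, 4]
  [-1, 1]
e^{tA} =
  [2*t*exp(3*t) + exp(3*t), 4*t*exp(3*t)]
  [-t*exp(3*t), -2*t*exp(3*t) + exp(3*t)]

Strategy: write A = P · J · P⁻¹ where J is a Jordan canonical form, so e^{tA} = P · e^{tJ} · P⁻¹, and e^{tJ} can be computed block-by-block.

A has Jordan form
J =
  [3, 1]
  [0, 3]
(up to reordering of blocks).

Per-block formulas:
  For a 2×2 Jordan block J_2(3): exp(t · J_2(3)) = e^(3t)·(I + t·N), where N is the 2×2 nilpotent shift.

After assembling e^{tJ} and conjugating by P, we get:

e^{tA} =
  [2*t*exp(3*t) + exp(3*t), 4*t*exp(3*t)]
  [-t*exp(3*t), -2*t*exp(3*t) + exp(3*t)]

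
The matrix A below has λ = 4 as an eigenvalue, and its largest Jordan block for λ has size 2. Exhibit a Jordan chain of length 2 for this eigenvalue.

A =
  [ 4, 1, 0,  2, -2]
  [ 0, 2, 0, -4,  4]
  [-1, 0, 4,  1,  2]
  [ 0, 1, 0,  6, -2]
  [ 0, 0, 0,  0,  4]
A Jordan chain for λ = 4 of length 2:
v_1 = (0, 0, -1, 0, 0)ᵀ
v_2 = (1, 0, 0, 0, 0)ᵀ

Let N = A − (4)·I. We want v_2 with N^2 v_2 = 0 but N^1 v_2 ≠ 0; then v_{j-1} := N · v_j for j = 2, …, 2.

Pick v_2 = (1, 0, 0, 0, 0)ᵀ.
Then v_1 = N · v_2 = (0, 0, -1, 0, 0)ᵀ.

Sanity check: (A − (4)·I) v_1 = (0, 0, 0, 0, 0)ᵀ = 0. ✓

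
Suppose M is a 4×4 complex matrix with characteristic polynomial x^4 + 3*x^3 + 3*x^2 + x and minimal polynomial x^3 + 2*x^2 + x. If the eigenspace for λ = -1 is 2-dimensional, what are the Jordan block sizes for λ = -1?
Block sizes for λ = -1: [2, 1]

Step 1 — from the characteristic polynomial, algebraic multiplicity of λ = -1 is 3. From dim ker(M − (-1)·I) = 2, there are exactly 2 Jordan blocks for λ = -1.
Step 2 — from the minimal polynomial, the factor (x + 1)^2 tells us the largest block for λ = -1 has size 2.
Step 3 — with total size 3, 2 blocks, and largest block 2, the block sizes (in nonincreasing order) are [2, 1].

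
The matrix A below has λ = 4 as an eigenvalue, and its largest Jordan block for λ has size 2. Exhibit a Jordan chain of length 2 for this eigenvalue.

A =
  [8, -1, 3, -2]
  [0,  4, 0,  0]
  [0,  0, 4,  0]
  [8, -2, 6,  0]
A Jordan chain for λ = 4 of length 2:
v_1 = (4, 0, 0, 8)ᵀ
v_2 = (1, 0, 0, 0)ᵀ

Let N = A − (4)·I. We want v_2 with N^2 v_2 = 0 but N^1 v_2 ≠ 0; then v_{j-1} := N · v_j for j = 2, …, 2.

Pick v_2 = (1, 0, 0, 0)ᵀ.
Then v_1 = N · v_2 = (4, 0, 0, 8)ᵀ.

Sanity check: (A − (4)·I) v_1 = (0, 0, 0, 0)ᵀ = 0. ✓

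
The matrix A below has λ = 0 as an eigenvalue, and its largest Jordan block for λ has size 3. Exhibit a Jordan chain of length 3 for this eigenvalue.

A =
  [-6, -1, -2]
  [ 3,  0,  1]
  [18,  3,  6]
A Jordan chain for λ = 0 of length 3:
v_1 = (-3, 0, 9)ᵀ
v_2 = (-6, 3, 18)ᵀ
v_3 = (1, 0, 0)ᵀ

Let N = A − (0)·I. We want v_3 with N^3 v_3 = 0 but N^2 v_3 ≠ 0; then v_{j-1} := N · v_j for j = 3, …, 2.

Pick v_3 = (1, 0, 0)ᵀ.
Then v_2 = N · v_3 = (-6, 3, 18)ᵀ.
Then v_1 = N · v_2 = (-3, 0, 9)ᵀ.

Sanity check: (A − (0)·I) v_1 = (0, 0, 0)ᵀ = 0. ✓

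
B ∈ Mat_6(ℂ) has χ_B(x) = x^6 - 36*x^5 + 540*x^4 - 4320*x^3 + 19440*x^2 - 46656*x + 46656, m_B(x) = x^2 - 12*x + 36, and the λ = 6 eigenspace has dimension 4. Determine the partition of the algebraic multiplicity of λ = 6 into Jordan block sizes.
Block sizes for λ = 6: [2, 2, 1, 1]

Step 1 — from the characteristic polynomial, algebraic multiplicity of λ = 6 is 6. From dim ker(B − (6)·I) = 4, there are exactly 4 Jordan blocks for λ = 6.
Step 2 — from the minimal polynomial, the factor (x − 6)^2 tells us the largest block for λ = 6 has size 2.
Step 3 — with total size 6, 4 blocks, and largest block 2, the block sizes (in nonincreasing order) are [2, 2, 1, 1].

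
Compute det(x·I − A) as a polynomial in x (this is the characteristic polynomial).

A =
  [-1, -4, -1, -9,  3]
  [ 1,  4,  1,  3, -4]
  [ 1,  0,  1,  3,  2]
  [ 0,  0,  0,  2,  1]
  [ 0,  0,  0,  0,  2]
x^5 - 8*x^4 + 24*x^3 - 32*x^2 + 16*x

Expanding det(x·I − A) (e.g. by cofactor expansion or by noting that A is similar to its Jordan form J, which has the same characteristic polynomial as A) gives
  χ_A(x) = x^5 - 8*x^4 + 24*x^3 - 32*x^2 + 16*x
which factors as x*(x - 2)^4. The eigenvalues (with algebraic multiplicities) are λ = 0 with multiplicity 1, λ = 2 with multiplicity 4.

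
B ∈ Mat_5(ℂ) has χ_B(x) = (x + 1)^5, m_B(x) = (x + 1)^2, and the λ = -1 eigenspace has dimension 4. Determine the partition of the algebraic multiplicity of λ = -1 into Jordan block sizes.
Block sizes for λ = -1: [2, 1, 1, 1]

Step 1 — from the characteristic polynomial, algebraic multiplicity of λ = -1 is 5. From dim ker(B − (-1)·I) = 4, there are exactly 4 Jordan blocks for λ = -1.
Step 2 — from the minimal polynomial, the factor (x + 1)^2 tells us the largest block for λ = -1 has size 2.
Step 3 — with total size 5, 4 blocks, and largest block 2, the block sizes (in nonincreasing order) are [2, 1, 1, 1].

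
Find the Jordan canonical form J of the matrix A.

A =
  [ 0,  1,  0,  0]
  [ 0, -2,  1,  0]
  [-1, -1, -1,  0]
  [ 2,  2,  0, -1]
J_3(-1) ⊕ J_1(-1)

The characteristic polynomial is
  det(x·I − A) = x^4 + 4*x^3 + 6*x^2 + 4*x + 1 = (x + 1)^4

Eigenvalues and multiplicities (the geometric multiplicity of λ is n − rank(A − λI), which equals the number of Jordan blocks for λ):
  λ = -1: algebraic multiplicity = 4, geometric multiplicity = 2

Determining the block sizes for each eigenvalue:
  λ = -1: with am = 4 and gm = 2, the partition is not yet determined (e.g. several partitions of 4 into 2 parts exist). Let N = A − (-1)·I. Computing rank(N^1) = 2, rank(N^2) = 1, rank(N^3) = 0; the number of blocks of size ≥ j is rank(N^{j−1}) − rank(N^j), giving [2, 1, 1]. So we have 1 block(s) of size 3, 1 block(s) of size 1 → block sizes [3, 1]

Assembling the blocks gives a Jordan form
J =
  [-1,  1,  0,  0]
  [ 0, -1,  1,  0]
  [ 0,  0, -1,  0]
  [ 0,  0,  0, -1]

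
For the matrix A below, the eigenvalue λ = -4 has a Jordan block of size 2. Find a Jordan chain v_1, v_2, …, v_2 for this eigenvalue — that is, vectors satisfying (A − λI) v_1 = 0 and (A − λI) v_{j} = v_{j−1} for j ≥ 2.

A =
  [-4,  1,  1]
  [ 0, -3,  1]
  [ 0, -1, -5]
A Jordan chain for λ = -4 of length 2:
v_1 = (1, 1, -1)ᵀ
v_2 = (0, 1, 0)ᵀ

Let N = A − (-4)·I. We want v_2 with N^2 v_2 = 0 but N^1 v_2 ≠ 0; then v_{j-1} := N · v_j for j = 2, …, 2.

Pick v_2 = (0, 1, 0)ᵀ.
Then v_1 = N · v_2 = (1, 1, -1)ᵀ.

Sanity check: (A − (-4)·I) v_1 = (0, 0, 0)ᵀ = 0. ✓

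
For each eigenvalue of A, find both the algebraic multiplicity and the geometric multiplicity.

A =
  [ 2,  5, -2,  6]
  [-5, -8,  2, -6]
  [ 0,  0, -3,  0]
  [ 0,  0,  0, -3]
λ = -3: alg = 4, geom = 3

Step 1 — factor the characteristic polynomial to read off the algebraic multiplicities:
  χ_A(x) = (x + 3)^4

Step 2 — compute geometric multiplicities via the rank-nullity identity g(λ) = n − rank(A − λI):
  rank(A − (-3)·I) = 1, so dim ker(A − (-3)·I) = n − 1 = 3

Summary:
  λ = -3: algebraic multiplicity = 4, geometric multiplicity = 3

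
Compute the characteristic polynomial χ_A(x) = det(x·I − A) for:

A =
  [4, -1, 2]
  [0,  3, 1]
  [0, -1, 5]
x^3 - 12*x^2 + 48*x - 64

Expanding det(x·I − A) (e.g. by cofactor expansion or by noting that A is similar to its Jordan form J, which has the same characteristic polynomial as A) gives
  χ_A(x) = x^3 - 12*x^2 + 48*x - 64
which factors as (x - 4)^3. The eigenvalues (with algebraic multiplicities) are λ = 4 with multiplicity 3.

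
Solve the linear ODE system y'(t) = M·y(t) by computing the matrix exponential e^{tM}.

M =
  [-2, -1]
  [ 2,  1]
e^{tM} =
  [-1 + 2*exp(-t), -1 + exp(-t)]
  [2 - 2*exp(-t), 2 - exp(-t)]

Strategy: write M = P · J · P⁻¹ where J is a Jordan canonical form, so e^{tM} = P · e^{tJ} · P⁻¹, and e^{tJ} can be computed block-by-block.

M has Jordan form
J =
  [-1, 0]
  [ 0, 0]
(up to reordering of blocks).

Per-block formulas:
  For a 1×1 block at λ = -1: exp(t · [-1]) = [e^(-1t)].
  For a 1×1 block at λ = 0: exp(t · [0]) = [e^(0t)].

After assembling e^{tJ} and conjugating by P, we get:

e^{tM} =
  [-1 + 2*exp(-t), -1 + exp(-t)]
  [2 - 2*exp(-t), 2 - exp(-t)]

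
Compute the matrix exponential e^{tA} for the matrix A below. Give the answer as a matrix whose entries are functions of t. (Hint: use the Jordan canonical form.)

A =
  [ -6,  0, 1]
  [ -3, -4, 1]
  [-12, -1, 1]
e^{tA} =
  [-3*t^2*exp(-3*t)/2 - 3*t*exp(-3*t) + exp(-3*t), -t^2*exp(-3*t)/2, t^2*exp(-3*t)/2 + t*exp(-3*t)]
  [-3*t*exp(-3*t), -t*exp(-3*t) + exp(-3*t), t*exp(-3*t)]
  [-9*t^2*exp(-3*t)/2 - 12*t*exp(-3*t), -3*t^2*exp(-3*t)/2 - t*exp(-3*t), 3*t^2*exp(-3*t)/2 + 4*t*exp(-3*t) + exp(-3*t)]

Strategy: write A = P · J · P⁻¹ where J is a Jordan canonical form, so e^{tA} = P · e^{tJ} · P⁻¹, and e^{tJ} can be computed block-by-block.

A has Jordan form
J =
  [-3,  1,  0]
  [ 0, -3,  1]
  [ 0,  0, -3]
(up to reordering of blocks).

Per-block formulas:
  For a 3×3 Jordan block J_3(-3): exp(t · J_3(-3)) = e^(-3t)·(I + t·N + (t^2/2)·N^2), where N is the 3×3 nilpotent shift.

After assembling e^{tJ} and conjugating by P, we get:

e^{tA} =
  [-3*t^2*exp(-3*t)/2 - 3*t*exp(-3*t) + exp(-3*t), -t^2*exp(-3*t)/2, t^2*exp(-3*t)/2 + t*exp(-3*t)]
  [-3*t*exp(-3*t), -t*exp(-3*t) + exp(-3*t), t*exp(-3*t)]
  [-9*t^2*exp(-3*t)/2 - 12*t*exp(-3*t), -3*t^2*exp(-3*t)/2 - t*exp(-3*t), 3*t^2*exp(-3*t)/2 + 4*t*exp(-3*t) + exp(-3*t)]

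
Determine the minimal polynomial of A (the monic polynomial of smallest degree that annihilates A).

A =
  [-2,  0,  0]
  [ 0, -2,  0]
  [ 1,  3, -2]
x^2 + 4*x + 4

The characteristic polynomial is χ_A(x) = (x + 2)^3, so the eigenvalues are known. The minimal polynomial is
  m_A(x) = Π_λ (x − λ)^{k_λ}
where k_λ is the size of the *largest* Jordan block for λ (equivalently, the smallest k with (A − λI)^k v = 0 for every generalised eigenvector v of λ).

  λ = -2: largest Jordan block has size 2, contributing (x + 2)^2

So m_A(x) = (x + 2)^2 = x^2 + 4*x + 4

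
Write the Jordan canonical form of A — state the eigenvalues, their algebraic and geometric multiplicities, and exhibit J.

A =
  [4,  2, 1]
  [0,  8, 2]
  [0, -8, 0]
J_2(4) ⊕ J_1(4)

The characteristic polynomial is
  det(x·I − A) = x^3 - 12*x^2 + 48*x - 64 = (x - 4)^3

Eigenvalues and multiplicities (the geometric multiplicity of λ is n − rank(A − λI), which equals the number of Jordan blocks for λ):
  λ = 4: algebraic multiplicity = 3, geometric multiplicity = 2

Determining the block sizes for each eigenvalue:
  λ = 4: 2 blocks summing to 3 forces exactly one block of size 2 and the rest size 1 → block sizes [2, 1]

Assembling the blocks gives a Jordan form
J =
  [4, 1, 0]
  [0, 4, 0]
  [0, 0, 4]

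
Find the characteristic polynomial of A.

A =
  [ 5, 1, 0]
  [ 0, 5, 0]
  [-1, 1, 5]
x^3 - 15*x^2 + 75*x - 125

Expanding det(x·I − A) (e.g. by cofactor expansion or by noting that A is similar to its Jordan form J, which has the same characteristic polynomial as A) gives
  χ_A(x) = x^3 - 15*x^2 + 75*x - 125
which factors as (x - 5)^3. The eigenvalues (with algebraic multiplicities) are λ = 5 with multiplicity 3.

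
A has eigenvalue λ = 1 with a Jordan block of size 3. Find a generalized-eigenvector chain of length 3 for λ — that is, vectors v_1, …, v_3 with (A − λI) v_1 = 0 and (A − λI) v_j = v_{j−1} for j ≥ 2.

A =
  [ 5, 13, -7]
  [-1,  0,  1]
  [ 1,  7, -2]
A Jordan chain for λ = 1 of length 3:
v_1 = (-4, -2, -6)ᵀ
v_2 = (4, -1, 1)ᵀ
v_3 = (1, 0, 0)ᵀ

Let N = A − (1)·I. We want v_3 with N^3 v_3 = 0 but N^2 v_3 ≠ 0; then v_{j-1} := N · v_j for j = 3, …, 2.

Pick v_3 = (1, 0, 0)ᵀ.
Then v_2 = N · v_3 = (4, -1, 1)ᵀ.
Then v_1 = N · v_2 = (-4, -2, -6)ᵀ.

Sanity check: (A − (1)·I) v_1 = (0, 0, 0)ᵀ = 0. ✓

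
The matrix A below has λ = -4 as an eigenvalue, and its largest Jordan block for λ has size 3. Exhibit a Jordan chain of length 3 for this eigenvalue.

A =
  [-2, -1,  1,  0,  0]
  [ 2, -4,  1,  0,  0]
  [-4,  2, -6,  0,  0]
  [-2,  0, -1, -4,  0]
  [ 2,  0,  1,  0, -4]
A Jordan chain for λ = -4 of length 3:
v_1 = (-2, 0, 4, 0, 0)ᵀ
v_2 = (2, 2, -4, -2, 2)ᵀ
v_3 = (1, 0, 0, 0, 0)ᵀ

Let N = A − (-4)·I. We want v_3 with N^3 v_3 = 0 but N^2 v_3 ≠ 0; then v_{j-1} := N · v_j for j = 3, …, 2.

Pick v_3 = (1, 0, 0, 0, 0)ᵀ.
Then v_2 = N · v_3 = (2, 2, -4, -2, 2)ᵀ.
Then v_1 = N · v_2 = (-2, 0, 4, 0, 0)ᵀ.

Sanity check: (A − (-4)·I) v_1 = (0, 0, 0, 0, 0)ᵀ = 0. ✓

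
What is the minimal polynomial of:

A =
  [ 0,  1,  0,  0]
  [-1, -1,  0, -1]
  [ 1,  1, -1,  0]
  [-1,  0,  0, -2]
x^3 + 3*x^2 + 3*x + 1

The characteristic polynomial is χ_A(x) = (x + 1)^4, so the eigenvalues are known. The minimal polynomial is
  m_A(x) = Π_λ (x − λ)^{k_λ}
where k_λ is the size of the *largest* Jordan block for λ (equivalently, the smallest k with (A − λI)^k v = 0 for every generalised eigenvector v of λ).

  λ = -1: largest Jordan block has size 3, contributing (x + 1)^3

So m_A(x) = (x + 1)^3 = x^3 + 3*x^2 + 3*x + 1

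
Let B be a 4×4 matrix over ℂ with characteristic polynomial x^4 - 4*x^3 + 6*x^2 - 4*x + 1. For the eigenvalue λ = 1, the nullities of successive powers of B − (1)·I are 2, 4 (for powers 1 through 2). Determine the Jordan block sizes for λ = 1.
Block sizes for λ = 1: [2, 2]

From the dimensions of kernels of powers, the number of Jordan blocks of size at least j is d_j − d_{j−1} where d_j = dim ker(N^j) (with d_0 = 0). Computing the differences gives [2, 2].
The number of blocks of size exactly k is (#blocks of size ≥ k) − (#blocks of size ≥ k + 1), so the partition is: 2 block(s) of size 2.
In nonincreasing order the block sizes are [2, 2].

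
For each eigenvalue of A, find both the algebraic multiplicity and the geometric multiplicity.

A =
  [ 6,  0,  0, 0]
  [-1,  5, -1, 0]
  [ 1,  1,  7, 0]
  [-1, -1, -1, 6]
λ = 6: alg = 4, geom = 3

Step 1 — factor the characteristic polynomial to read off the algebraic multiplicities:
  χ_A(x) = (x - 6)^4

Step 2 — compute geometric multiplicities via the rank-nullity identity g(λ) = n − rank(A − λI):
  rank(A − (6)·I) = 1, so dim ker(A − (6)·I) = n − 1 = 3

Summary:
  λ = 6: algebraic multiplicity = 4, geometric multiplicity = 3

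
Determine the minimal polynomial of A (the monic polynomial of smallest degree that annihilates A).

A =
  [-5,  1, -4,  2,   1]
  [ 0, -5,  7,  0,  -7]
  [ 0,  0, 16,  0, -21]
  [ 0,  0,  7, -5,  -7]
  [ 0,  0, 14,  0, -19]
x^3 + 8*x^2 + 5*x - 50

The characteristic polynomial is χ_A(x) = (x - 2)*(x + 5)^4, so the eigenvalues are known. The minimal polynomial is
  m_A(x) = Π_λ (x − λ)^{k_λ}
where k_λ is the size of the *largest* Jordan block for λ (equivalently, the smallest k with (A − λI)^k v = 0 for every generalised eigenvector v of λ).

  λ = -5: largest Jordan block has size 2, contributing (x + 5)^2
  λ = 2: largest Jordan block has size 1, contributing (x − 2)

So m_A(x) = (x - 2)*(x + 5)^2 = x^3 + 8*x^2 + 5*x - 50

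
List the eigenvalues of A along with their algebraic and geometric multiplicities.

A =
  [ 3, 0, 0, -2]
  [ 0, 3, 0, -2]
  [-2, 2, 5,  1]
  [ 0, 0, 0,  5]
λ = 3: alg = 2, geom = 2; λ = 5: alg = 2, geom = 1

Step 1 — factor the characteristic polynomial to read off the algebraic multiplicities:
  χ_A(x) = (x - 5)^2*(x - 3)^2

Step 2 — compute geometric multiplicities via the rank-nullity identity g(λ) = n − rank(A − λI):
  rank(A − (3)·I) = 2, so dim ker(A − (3)·I) = n − 2 = 2
  rank(A − (5)·I) = 3, so dim ker(A − (5)·I) = n − 3 = 1

Summary:
  λ = 3: algebraic multiplicity = 2, geometric multiplicity = 2
  λ = 5: algebraic multiplicity = 2, geometric multiplicity = 1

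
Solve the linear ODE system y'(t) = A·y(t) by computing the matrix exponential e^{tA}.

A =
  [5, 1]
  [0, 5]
e^{tA} =
  [exp(5*t), t*exp(5*t)]
  [0, exp(5*t)]

Strategy: write A = P · J · P⁻¹ where J is a Jordan canonical form, so e^{tA} = P · e^{tJ} · P⁻¹, and e^{tJ} can be computed block-by-block.

A has Jordan form
J =
  [5, 1]
  [0, 5]
(up to reordering of blocks).

Per-block formulas:
  For a 2×2 Jordan block J_2(5): exp(t · J_2(5)) = e^(5t)·(I + t·N), where N is the 2×2 nilpotent shift.

After assembling e^{tJ} and conjugating by P, we get:

e^{tA} =
  [exp(5*t), t*exp(5*t)]
  [0, exp(5*t)]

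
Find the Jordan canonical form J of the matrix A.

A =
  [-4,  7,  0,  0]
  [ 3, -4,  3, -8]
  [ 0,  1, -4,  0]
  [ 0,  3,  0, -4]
J_3(-4) ⊕ J_1(-4)

The characteristic polynomial is
  det(x·I − A) = x^4 + 16*x^3 + 96*x^2 + 256*x + 256 = (x + 4)^4

Eigenvalues and multiplicities (the geometric multiplicity of λ is n − rank(A − λI), which equals the number of Jordan blocks for λ):
  λ = -4: algebraic multiplicity = 4, geometric multiplicity = 2

Determining the block sizes for each eigenvalue:
  λ = -4: with am = 4 and gm = 2, the partition is not yet determined (e.g. several partitions of 4 into 2 parts exist). Let N = A − (-4)·I. Computing rank(N^1) = 2, rank(N^2) = 1, rank(N^3) = 0; the number of blocks of size ≥ j is rank(N^{j−1}) − rank(N^j), giving [2, 1, 1]. So we have 1 block(s) of size 3, 1 block(s) of size 1 → block sizes [3, 1]

Assembling the blocks gives a Jordan form
J =
  [-4,  1,  0,  0]
  [ 0, -4,  1,  0]
  [ 0,  0, -4,  0]
  [ 0,  0,  0, -4]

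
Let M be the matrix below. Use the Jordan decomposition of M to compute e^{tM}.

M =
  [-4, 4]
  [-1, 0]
e^{tM} =
  [-2*t*exp(-2*t) + exp(-2*t), 4*t*exp(-2*t)]
  [-t*exp(-2*t), 2*t*exp(-2*t) + exp(-2*t)]

Strategy: write M = P · J · P⁻¹ where J is a Jordan canonical form, so e^{tM} = P · e^{tJ} · P⁻¹, and e^{tJ} can be computed block-by-block.

M has Jordan form
J =
  [-2,  1]
  [ 0, -2]
(up to reordering of blocks).

Per-block formulas:
  For a 2×2 Jordan block J_2(-2): exp(t · J_2(-2)) = e^(-2t)·(I + t·N), where N is the 2×2 nilpotent shift.

After assembling e^{tJ} and conjugating by P, we get:

e^{tM} =
  [-2*t*exp(-2*t) + exp(-2*t), 4*t*exp(-2*t)]
  [-t*exp(-2*t), 2*t*exp(-2*t) + exp(-2*t)]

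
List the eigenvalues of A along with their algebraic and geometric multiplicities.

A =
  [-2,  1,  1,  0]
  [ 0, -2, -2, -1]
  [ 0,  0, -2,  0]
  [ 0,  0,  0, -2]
λ = -2: alg = 4, geom = 2

Step 1 — factor the characteristic polynomial to read off the algebraic multiplicities:
  χ_A(x) = (x + 2)^4

Step 2 — compute geometric multiplicities via the rank-nullity identity g(λ) = n − rank(A − λI):
  rank(A − (-2)·I) = 2, so dim ker(A − (-2)·I) = n − 2 = 2

Summary:
  λ = -2: algebraic multiplicity = 4, geometric multiplicity = 2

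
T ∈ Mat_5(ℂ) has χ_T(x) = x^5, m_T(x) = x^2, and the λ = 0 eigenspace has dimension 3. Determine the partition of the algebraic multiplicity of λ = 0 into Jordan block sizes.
Block sizes for λ = 0: [2, 2, 1]

Step 1 — from the characteristic polynomial, algebraic multiplicity of λ = 0 is 5. From dim ker(T − (0)·I) = 3, there are exactly 3 Jordan blocks for λ = 0.
Step 2 — from the minimal polynomial, the factor (x − 0)^2 tells us the largest block for λ = 0 has size 2.
Step 3 — with total size 5, 3 blocks, and largest block 2, the block sizes (in nonincreasing order) are [2, 2, 1].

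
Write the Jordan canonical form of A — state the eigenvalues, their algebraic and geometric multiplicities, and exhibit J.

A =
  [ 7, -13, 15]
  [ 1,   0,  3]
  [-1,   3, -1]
J_3(2)

The characteristic polynomial is
  det(x·I − A) = x^3 - 6*x^2 + 12*x - 8 = (x - 2)^3

Eigenvalues and multiplicities (the geometric multiplicity of λ is n − rank(A − λI), which equals the number of Jordan blocks for λ):
  λ = 2: algebraic multiplicity = 3, geometric multiplicity = 1

Determining the block sizes for each eigenvalue:
  λ = 2: one block (gm = 1), so the single block has size am = 3 → block sizes [3]

Assembling the blocks gives a Jordan form
J =
  [2, 1, 0]
  [0, 2, 1]
  [0, 0, 2]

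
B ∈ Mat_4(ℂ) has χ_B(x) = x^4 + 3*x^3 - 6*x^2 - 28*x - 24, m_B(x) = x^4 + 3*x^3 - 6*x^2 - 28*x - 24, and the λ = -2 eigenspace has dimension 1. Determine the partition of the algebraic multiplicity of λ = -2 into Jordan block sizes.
Block sizes for λ = -2: [3]

Step 1 — from the characteristic polynomial, algebraic multiplicity of λ = -2 is 3. From dim ker(B − (-2)·I) = 1, there are exactly 1 Jordan blocks for λ = -2.
Step 2 — from the minimal polynomial, the factor (x + 2)^3 tells us the largest block for λ = -2 has size 3.
Step 3 — with total size 3, 1 blocks, and largest block 3, the block sizes (in nonincreasing order) are [3].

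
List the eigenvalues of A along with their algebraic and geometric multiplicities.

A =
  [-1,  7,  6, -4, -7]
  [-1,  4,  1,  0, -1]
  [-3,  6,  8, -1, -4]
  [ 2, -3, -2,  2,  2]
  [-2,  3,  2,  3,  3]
λ = 2: alg = 3, geom = 1; λ = 5: alg = 2, geom = 1

Step 1 — factor the characteristic polynomial to read off the algebraic multiplicities:
  χ_A(x) = (x - 5)^2*(x - 2)^3

Step 2 — compute geometric multiplicities via the rank-nullity identity g(λ) = n − rank(A − λI):
  rank(A − (2)·I) = 4, so dim ker(A − (2)·I) = n − 4 = 1
  rank(A − (5)·I) = 4, so dim ker(A − (5)·I) = n − 4 = 1

Summary:
  λ = 2: algebraic multiplicity = 3, geometric multiplicity = 1
  λ = 5: algebraic multiplicity = 2, geometric multiplicity = 1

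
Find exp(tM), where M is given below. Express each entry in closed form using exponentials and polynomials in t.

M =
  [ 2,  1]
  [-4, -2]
e^{tM} =
  [2*t + 1, t]
  [-4*t, 1 - 2*t]

Strategy: write M = P · J · P⁻¹ where J is a Jordan canonical form, so e^{tM} = P · e^{tJ} · P⁻¹, and e^{tJ} can be computed block-by-block.

M has Jordan form
J =
  [0, 1]
  [0, 0]
(up to reordering of blocks).

Per-block formulas:
  For a 2×2 Jordan block J_2(0): exp(t · J_2(0)) = e^(0t)·(I + t·N), where N is the 2×2 nilpotent shift.

After assembling e^{tJ} and conjugating by P, we get:

e^{tM} =
  [2*t + 1, t]
  [-4*t, 1 - 2*t]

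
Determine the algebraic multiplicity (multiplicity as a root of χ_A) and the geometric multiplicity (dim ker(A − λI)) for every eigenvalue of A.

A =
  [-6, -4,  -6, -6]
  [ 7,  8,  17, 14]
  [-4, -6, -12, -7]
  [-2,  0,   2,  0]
λ = -4: alg = 1, geom = 1; λ = -2: alg = 3, geom = 1

Step 1 — factor the characteristic polynomial to read off the algebraic multiplicities:
  χ_A(x) = (x + 2)^3*(x + 4)

Step 2 — compute geometric multiplicities via the rank-nullity identity g(λ) = n − rank(A − λI):
  rank(A − (-4)·I) = 3, so dim ker(A − (-4)·I) = n − 3 = 1
  rank(A − (-2)·I) = 3, so dim ker(A − (-2)·I) = n − 3 = 1

Summary:
  λ = -4: algebraic multiplicity = 1, geometric multiplicity = 1
  λ = -2: algebraic multiplicity = 3, geometric multiplicity = 1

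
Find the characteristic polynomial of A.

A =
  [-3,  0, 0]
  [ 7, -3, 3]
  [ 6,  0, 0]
x^3 + 6*x^2 + 9*x

Expanding det(x·I − A) (e.g. by cofactor expansion or by noting that A is similar to its Jordan form J, which has the same characteristic polynomial as A) gives
  χ_A(x) = x^3 + 6*x^2 + 9*x
which factors as x*(x + 3)^2. The eigenvalues (with algebraic multiplicities) are λ = -3 with multiplicity 2, λ = 0 with multiplicity 1.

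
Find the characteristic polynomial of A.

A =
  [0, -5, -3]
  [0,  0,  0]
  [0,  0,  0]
x^3

Expanding det(x·I − A) (e.g. by cofactor expansion or by noting that A is similar to its Jordan form J, which has the same characteristic polynomial as A) gives
  χ_A(x) = x^3
which factors as x^3. The eigenvalues (with algebraic multiplicities) are λ = 0 with multiplicity 3.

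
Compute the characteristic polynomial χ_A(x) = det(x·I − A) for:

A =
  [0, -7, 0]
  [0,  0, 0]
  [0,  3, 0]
x^3

Expanding det(x·I − A) (e.g. by cofactor expansion or by noting that A is similar to its Jordan form J, which has the same characteristic polynomial as A) gives
  χ_A(x) = x^3
which factors as x^3. The eigenvalues (with algebraic multiplicities) are λ = 0 with multiplicity 3.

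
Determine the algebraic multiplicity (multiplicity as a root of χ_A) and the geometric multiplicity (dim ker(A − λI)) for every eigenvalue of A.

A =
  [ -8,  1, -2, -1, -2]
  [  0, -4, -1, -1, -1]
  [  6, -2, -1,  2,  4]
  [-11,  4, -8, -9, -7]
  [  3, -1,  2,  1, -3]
λ = -5: alg = 5, geom = 2

Step 1 — factor the characteristic polynomial to read off the algebraic multiplicities:
  χ_A(x) = (x + 5)^5

Step 2 — compute geometric multiplicities via the rank-nullity identity g(λ) = n − rank(A − λI):
  rank(A − (-5)·I) = 3, so dim ker(A − (-5)·I) = n − 3 = 2

Summary:
  λ = -5: algebraic multiplicity = 5, geometric multiplicity = 2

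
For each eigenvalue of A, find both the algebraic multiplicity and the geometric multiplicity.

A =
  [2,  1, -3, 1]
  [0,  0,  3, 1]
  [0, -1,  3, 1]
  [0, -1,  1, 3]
λ = 2: alg = 4, geom = 2

Step 1 — factor the characteristic polynomial to read off the algebraic multiplicities:
  χ_A(x) = (x - 2)^4

Step 2 — compute geometric multiplicities via the rank-nullity identity g(λ) = n − rank(A − λI):
  rank(A − (2)·I) = 2, so dim ker(A − (2)·I) = n − 2 = 2

Summary:
  λ = 2: algebraic multiplicity = 4, geometric multiplicity = 2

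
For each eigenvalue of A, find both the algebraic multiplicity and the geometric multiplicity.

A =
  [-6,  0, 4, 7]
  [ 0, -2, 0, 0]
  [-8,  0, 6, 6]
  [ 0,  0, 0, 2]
λ = -2: alg = 2, geom = 2; λ = 2: alg = 2, geom = 1

Step 1 — factor the characteristic polynomial to read off the algebraic multiplicities:
  χ_A(x) = (x - 2)^2*(x + 2)^2

Step 2 — compute geometric multiplicities via the rank-nullity identity g(λ) = n − rank(A − λI):
  rank(A − (-2)·I) = 2, so dim ker(A − (-2)·I) = n − 2 = 2
  rank(A − (2)·I) = 3, so dim ker(A − (2)·I) = n − 3 = 1

Summary:
  λ = -2: algebraic multiplicity = 2, geometric multiplicity = 2
  λ = 2: algebraic multiplicity = 2, geometric multiplicity = 1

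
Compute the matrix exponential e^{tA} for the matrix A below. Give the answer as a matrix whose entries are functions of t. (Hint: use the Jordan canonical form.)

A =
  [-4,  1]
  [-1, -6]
e^{tA} =
  [t*exp(-5*t) + exp(-5*t), t*exp(-5*t)]
  [-t*exp(-5*t), -t*exp(-5*t) + exp(-5*t)]

Strategy: write A = P · J · P⁻¹ where J is a Jordan canonical form, so e^{tA} = P · e^{tJ} · P⁻¹, and e^{tJ} can be computed block-by-block.

A has Jordan form
J =
  [-5,  1]
  [ 0, -5]
(up to reordering of blocks).

Per-block formulas:
  For a 2×2 Jordan block J_2(-5): exp(t · J_2(-5)) = e^(-5t)·(I + t·N), where N is the 2×2 nilpotent shift.

After assembling e^{tJ} and conjugating by P, we get:

e^{tA} =
  [t*exp(-5*t) + exp(-5*t), t*exp(-5*t)]
  [-t*exp(-5*t), -t*exp(-5*t) + exp(-5*t)]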